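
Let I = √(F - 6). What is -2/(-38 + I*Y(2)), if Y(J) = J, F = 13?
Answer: 19/354 + √7/354 ≈ 0.061146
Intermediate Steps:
I = √7 (I = √(13 - 6) = √7 ≈ 2.6458)
-2/(-38 + I*Y(2)) = -2/(-38 + √7*2) = -2/(-38 + 2*√7)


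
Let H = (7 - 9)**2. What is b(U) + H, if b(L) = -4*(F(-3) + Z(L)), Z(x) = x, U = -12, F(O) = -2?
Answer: 60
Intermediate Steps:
H = 4 (H = (-2)**2 = 4)
b(L) = 8 - 4*L (b(L) = -4*(-2 + L) = 8 - 4*L)
b(U) + H = (8 - 4*(-12)) + 4 = (8 + 48) + 4 = 56 + 4 = 60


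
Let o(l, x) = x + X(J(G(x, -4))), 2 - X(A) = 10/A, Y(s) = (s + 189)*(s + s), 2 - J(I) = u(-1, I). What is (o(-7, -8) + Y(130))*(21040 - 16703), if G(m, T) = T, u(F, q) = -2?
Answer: 719347831/2 ≈ 3.5967e+8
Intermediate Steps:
J(I) = 4 (J(I) = 2 - 1*(-2) = 2 + 2 = 4)
Y(s) = 2*s*(189 + s) (Y(s) = (189 + s)*(2*s) = 2*s*(189 + s))
X(A) = 2 - 10/A
o(l, x) = -1/2 + x (o(l, x) = x + (2 - 10/4) = x + (2 - 10*1/4) = x + (2 - 5/2) = x - 1/2 = -1/2 + x)
(o(-7, -8) + Y(130))*(21040 - 16703) = ((-1/2 - 8) + 2*130*(189 + 130))*(21040 - 16703) = (-17/2 + 2*130*319)*4337 = (-17/2 + 82940)*4337 = (165863/2)*4337 = 719347831/2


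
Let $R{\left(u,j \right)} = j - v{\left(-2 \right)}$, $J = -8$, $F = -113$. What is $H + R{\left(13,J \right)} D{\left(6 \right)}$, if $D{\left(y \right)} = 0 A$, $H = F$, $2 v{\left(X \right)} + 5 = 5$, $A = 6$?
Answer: $-113$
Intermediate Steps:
$v{\left(X \right)} = 0$ ($v{\left(X \right)} = - \frac{5}{2} + \frac{1}{2} \cdot 5 = - \frac{5}{2} + \frac{5}{2} = 0$)
$H = -113$
$D{\left(y \right)} = 0$ ($D{\left(y \right)} = 0 \cdot 6 = 0$)
$R{\left(u,j \right)} = j$ ($R{\left(u,j \right)} = j - 0 = j + 0 = j$)
$H + R{\left(13,J \right)} D{\left(6 \right)} = -113 - 0 = -113 + 0 = -113$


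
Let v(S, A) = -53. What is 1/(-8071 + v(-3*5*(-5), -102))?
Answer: -1/8124 ≈ -0.00012309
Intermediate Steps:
1/(-8071 + v(-3*5*(-5), -102)) = 1/(-8071 - 53) = 1/(-8124) = -1/8124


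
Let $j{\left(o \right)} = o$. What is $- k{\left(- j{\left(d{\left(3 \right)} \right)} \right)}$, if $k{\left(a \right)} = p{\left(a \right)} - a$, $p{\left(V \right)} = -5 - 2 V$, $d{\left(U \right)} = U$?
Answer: $-4$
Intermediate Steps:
$k{\left(a \right)} = -5 - 3 a$ ($k{\left(a \right)} = \left(-5 - 2 a\right) - a = -5 - 3 a$)
$- k{\left(- j{\left(d{\left(3 \right)} \right)} \right)} = - (-5 - 3 \left(\left(-1\right) 3\right)) = - (-5 - -9) = - (-5 + 9) = \left(-1\right) 4 = -4$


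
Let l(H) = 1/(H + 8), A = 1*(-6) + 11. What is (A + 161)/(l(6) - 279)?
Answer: -2324/3905 ≈ -0.59513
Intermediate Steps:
A = 5 (A = -6 + 11 = 5)
l(H) = 1/(8 + H)
(A + 161)/(l(6) - 279) = (5 + 161)/(1/(8 + 6) - 279) = 166/(1/14 - 279) = 166/(-3905/14) = 166*(-14/3905) = -2324/3905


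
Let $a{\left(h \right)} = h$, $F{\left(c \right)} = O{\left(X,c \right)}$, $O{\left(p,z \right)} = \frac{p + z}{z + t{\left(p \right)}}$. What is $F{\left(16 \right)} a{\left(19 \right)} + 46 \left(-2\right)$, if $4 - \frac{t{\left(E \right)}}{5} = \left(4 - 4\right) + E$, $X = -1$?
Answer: $- \frac{3487}{41} \approx -85.049$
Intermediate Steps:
$t{\left(E \right)} = 20 - 5 E$ ($t{\left(E \right)} = 20 - 5 \left(\left(4 - 4\right) + E\right) = 20 - 5 \left(0 + E\right) = 20 - 5 E$)
$O{\left(p,z \right)} = \frac{p + z}{20 + z - 5 p}$ ($O{\left(p,z \right)} = \frac{p + z}{z - \left(-20 + 5 p\right)} = \frac{p + z}{20 + z - 5 p}$)
$F{\left(c \right)} = \frac{-1 + c}{25 + c}$ ($F{\left(c \right)} = \frac{-1 + c}{20 + c - -5} = \frac{-1 + c}{20 + c + 5} = \frac{-1 + c}{25 + c}$)
$F{\left(16 \right)} a{\left(19 \right)} + 46 \left(-2\right) = \frac{-1 + 16}{25 + 16} \cdot 19 + 46 \left(-2\right) = \frac{1}{41} \cdot 15 \cdot 19 - 92 = \frac{15}{41} \cdot 19 - 92 = \frac{285}{41} - 92 = - \frac{3487}{41}$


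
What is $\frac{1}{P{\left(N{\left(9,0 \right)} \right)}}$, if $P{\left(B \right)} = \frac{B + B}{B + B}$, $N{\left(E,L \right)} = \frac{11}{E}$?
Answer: $1$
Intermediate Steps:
$P{\left(B \right)} = 1$ ($P{\left(B \right)} = \frac{2 B}{2 B} = 2 B \frac{1}{2 B} = 1$)
$\frac{1}{P{\left(N{\left(9,0 \right)} \right)}} = 1^{-1} = 1$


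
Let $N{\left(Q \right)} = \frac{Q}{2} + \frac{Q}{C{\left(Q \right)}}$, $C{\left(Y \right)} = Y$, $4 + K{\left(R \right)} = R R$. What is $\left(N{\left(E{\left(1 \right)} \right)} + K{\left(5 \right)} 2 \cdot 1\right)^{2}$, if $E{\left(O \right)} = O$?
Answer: $\frac{7569}{4} \approx 1892.3$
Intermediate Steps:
$K{\left(R \right)} = -4 + R^{2}$ ($K{\left(R \right)} = -4 + R R = -4 + R^{2}$)
$N{\left(Q \right)} = 1 + \frac{Q}{2}$ ($N{\left(Q \right)} = \frac{Q}{2} + \frac{Q}{Q} = Q \frac{1}{2} + 1 = \frac{Q}{2} + 1 = 1 + \frac{Q}{2}$)
$\left(N{\left(E{\left(1 \right)} \right)} + K{\left(5 \right)} 2 \cdot 1\right)^{2} = \left(\left(1 + \frac{1}{2} \cdot 1\right) + \left(-4 + 5^{2}\right) 2 \cdot 1\right)^{2} = \left(\left(1 + \frac{1}{2}\right) + \left(-4 + 25\right) 2 \cdot 1\right)^{2} = \left(\frac{3}{2} + 21 \cdot 2 \cdot 1\right)^{2} = \left(\frac{3}{2} + 42 \cdot 1\right)^{2} = \left(\frac{3}{2} + 42\right)^{2} = \left(\frac{87}{2}\right)^{2} = \frac{7569}{4}$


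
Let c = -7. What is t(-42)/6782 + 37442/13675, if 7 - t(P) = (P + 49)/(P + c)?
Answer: 889102629/324603475 ≈ 2.7390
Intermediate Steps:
t(P) = 7 - (49 + P)/(-7 + P) (t(P) = 7 - (P + 49)/(P - 7) = 7 - (49 + P)/(-7 + P))
t(-42)/6782 + 37442/13675 = (2*(-49 + 3*(-42))/(-7 - 42))/6782 + 37442/13675 = (2*(-49 - 126)/(-49))*(1/6782) + 37442*(1/13675) = (2*(-1/49)*(-175))*(1/6782) + 37442/13675 = (50/7)*(1/6782) + 37442/13675 = 25/23737 + 37442/13675 = 889102629/324603475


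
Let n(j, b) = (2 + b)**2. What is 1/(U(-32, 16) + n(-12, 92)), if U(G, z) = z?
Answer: 1/8852 ≈ 0.00011297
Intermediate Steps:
1/(U(-32, 16) + n(-12, 92)) = 1/(16 + (2 + 92)**2) = 1/(16 + 94**2) = 1/(16 + 8836) = 1/8852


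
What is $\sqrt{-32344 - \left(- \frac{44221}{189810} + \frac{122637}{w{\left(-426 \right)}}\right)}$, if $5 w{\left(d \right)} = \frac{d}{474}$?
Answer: $\frac{\sqrt{13115372240090223390}}{4492170} \approx 806.18$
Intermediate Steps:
$w{\left(d \right)} = \frac{d}{2370}$ ($w{\left(d \right)} = \frac{d \frac{1}{474}}{5} = \frac{\frac{1}{474} d}{5} = \frac{d}{2370}$)
$\sqrt{-32344 - \left(- \frac{44221}{189810} + \frac{122637}{w{\left(-426 \right)}}\right)} = \sqrt{-32344 - \left(- \frac{48441615}{71} - \frac{44221}{189810}\right)} = \sqrt{-32344 - \left(- \frac{44221}{189810} + \frac{122637}{- \frac{71}{395}}\right)} = \sqrt{-32344 + \left(\left(-122637\right) \left(- \frac{395}{71}\right) + \frac{44221}{189810}\right)} = \sqrt{-32344 + \left(\frac{48441615}{71} + \frac{44221}{189810}\right)} = \sqrt{-32344 + \frac{9194706082841}{13476510}} = \sqrt{\frac{8758821843401}{13476510}} = \frac{\sqrt{13115372240090223390}}{4492170}$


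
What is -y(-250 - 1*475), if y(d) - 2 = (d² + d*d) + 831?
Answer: -1052083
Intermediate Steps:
y(d) = 833 + 2*d² (y(d) = 2 + ((d² + d*d) + 831) = 2 + ((d² + d²) + 831) = 2 + (2*d² + 831) = 2 + (831 + 2*d²) = 833 + 2*d²)
-y(-250 - 1*475) = -(833 + 2*(-250 - 1*475)²) = -(833 + 2*(-250 - 475)²) = -(833 + 2*(-725)²) = -(833 + 2*525625) = -(833 + 1051250) = -1*1052083 = -1052083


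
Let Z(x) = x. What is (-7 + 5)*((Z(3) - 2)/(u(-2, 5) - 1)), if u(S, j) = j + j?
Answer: -2/9 ≈ -0.22222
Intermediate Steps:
u(S, j) = 2*j
(-7 + 5)*((Z(3) - 2)/(u(-2, 5) - 1)) = (-7 + 5)*((3 - 2)/(2*5 - 1)) = -2/(10 - 1) = -2/9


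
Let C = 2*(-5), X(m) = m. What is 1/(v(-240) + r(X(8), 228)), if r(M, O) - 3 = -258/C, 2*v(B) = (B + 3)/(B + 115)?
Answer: 250/7437 ≈ 0.033616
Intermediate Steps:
C = -10
v(B) = (3 + B)/(2*(115 + B)) (v(B) = ((B + 3)/(B + 115))/2 = ((3 + B)/(115 + B))/2 = (3 + B)/(2*(115 + B)))
r(M, O) = 144/5 (r(M, O) = 3 - 258/(-10) = 3 - 258*(-⅒) = 3 + 129/5 = 144/5)
1/(v(-240) + r(X(8), 228)) = 1/((3 - 240)/(2*(115 - 240)) + 144/5) = 1/((½)*(-237)/(-125) + 144/5) = 1/((½)*(-1/125)*(-237) + 144/5) = 1/(237/250 + 144/5) = 1/(7437/250) = 250/7437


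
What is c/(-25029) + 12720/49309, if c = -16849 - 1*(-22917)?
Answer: 19161868/1234154961 ≈ 0.015526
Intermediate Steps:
c = 6068 (c = -16849 + 22917 = 6068)
c/(-25029) + 12720/49309 = 6068/(-25029) + 12720/49309 = 6068*(-1/25029) + 12720*(1/49309) = -6068/25029 + 12720/49309 = 19161868/1234154961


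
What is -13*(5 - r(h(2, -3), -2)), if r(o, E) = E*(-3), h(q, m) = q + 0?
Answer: 13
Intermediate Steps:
h(q, m) = q
r(o, E) = -3*E
-13*(5 - r(h(2, -3), -2)) = -13*(5 - (-3)*(-2)) = -13*(5 - 1*6) = -13*(5 - 6) = -13*(-1) = 13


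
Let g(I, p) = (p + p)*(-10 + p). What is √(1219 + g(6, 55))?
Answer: √6169 ≈ 78.543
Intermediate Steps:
g(I, p) = 2*p*(-10 + p) (g(I, p) = (2*p)*(-10 + p) = 2*p*(-10 + p))
√(1219 + g(6, 55)) = √(1219 + 2*55*(-10 + 55)) = √(1219 + 2*55*45) = √(1219 + 4950) = √6169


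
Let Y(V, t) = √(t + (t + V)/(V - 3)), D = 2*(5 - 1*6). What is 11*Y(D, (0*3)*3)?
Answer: 11*√10/5 ≈ 6.9570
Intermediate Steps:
D = -2 (D = 2*(5 - 6) = 2*(-1) = -2)
Y(V, t) = √(t + (V + t)/(-3 + V))
11*Y(D, (0*3)*3) = 11*√((-2 + (0*3)*3 + ((0*3)*3)*(-3 - 2))/(-3 - 2)) = 11*√((-2 + 0*3 + (0*3)*(-5))/(-5)) = 11*√(-(-2 + 0 + 0*(-5))/5) = 11*√(-(-2 + 0 + 0)/5) = 11*√(-⅕*(-2)) = 11*√(⅖) = 11*(√10/5) = 11*√10/5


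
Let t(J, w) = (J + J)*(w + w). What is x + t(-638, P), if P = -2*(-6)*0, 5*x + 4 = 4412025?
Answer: 4412021/5 ≈ 8.8240e+5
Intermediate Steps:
x = 4412021/5 (x = -⅘ + (⅕)*4412025 = -⅘ + 882405 = 4412021/5 ≈ 8.8240e+5)
P = 0 (P = 12*0 = 0)
t(J, w) = 4*J*w (t(J, w) = (2*J)*(2*w) = 4*J*w)
x + t(-638, P) = 4412021/5 + 4*(-638)*0 = 4412021/5 + 0 = 4412021/5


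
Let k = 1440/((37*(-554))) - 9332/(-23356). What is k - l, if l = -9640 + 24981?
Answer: -918045731814/59843911 ≈ -15341.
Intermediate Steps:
k = 19706837/59843911 (k = 1440/(-20498) - 9332*(-1/23356) = 1440*(-1/20498) + 2333/5839 = -720/10249 + 2333/5839 = 19706837/59843911 ≈ 0.32930)
l = 15341
k - l = 19706837/59843911 - 1*15341 = 19706837/59843911 - 15341 = -918045731814/59843911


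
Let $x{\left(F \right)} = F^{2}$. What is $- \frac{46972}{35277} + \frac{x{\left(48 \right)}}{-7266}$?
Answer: $- \frac{70429460}{42720447} \approx -1.6486$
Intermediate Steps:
$- \frac{46972}{35277} + \frac{x{\left(48 \right)}}{-7266} = - \frac{46972}{35277} + \frac{48^{2}}{-7266} = \left(-46972\right) \frac{1}{35277} + 2304 \left(- \frac{1}{7266}\right) = - \frac{46972}{35277} - \frac{384}{1211} = - \frac{70429460}{42720447}$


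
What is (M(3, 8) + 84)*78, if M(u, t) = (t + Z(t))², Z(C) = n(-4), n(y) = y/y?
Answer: 12870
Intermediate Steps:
n(y) = 1
Z(C) = 1
M(u, t) = (1 + t)² (M(u, t) = (t + 1)² = (1 + t)²)
(M(3, 8) + 84)*78 = ((1 + 8)² + 84)*78 = (9² + 84)*78 = (81 + 84)*78 = 165*78 = 12870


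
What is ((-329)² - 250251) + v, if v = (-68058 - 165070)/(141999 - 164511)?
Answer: -57083857/402 ≈ -1.4200e+5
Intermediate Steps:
v = 4163/402 (v = -233128/(-22512) = -233128*(-1/22512) = 4163/402 ≈ 10.356)
((-329)² - 250251) + v = ((-329)² - 250251) + 4163/402 = (108241 - 250251) + 4163/402 = -142010 + 4163/402 = -57083857/402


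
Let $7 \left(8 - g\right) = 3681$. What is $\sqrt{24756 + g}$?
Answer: $\frac{\sqrt{1187669}}{7} \approx 155.69$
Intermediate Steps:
$g = - \frac{3625}{7}$ ($g = 8 - \frac{3681}{7} = - \frac{3625}{7} \approx -517.86$)
$\sqrt{24756 + g} = \sqrt{24756 - \frac{3625}{7}} = \sqrt{\frac{169667}{7}} = \frac{\sqrt{1187669}}{7}$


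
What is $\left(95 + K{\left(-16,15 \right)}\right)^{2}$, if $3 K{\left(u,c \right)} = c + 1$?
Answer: $\frac{90601}{9} \approx 10067.0$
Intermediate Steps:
$K{\left(u,c \right)} = \frac{1}{3} + \frac{c}{3}$ ($K{\left(u,c \right)} = \frac{c + 1}{3} = \frac{1 + c}{3} = \frac{1}{3} + \frac{c}{3}$)
$\left(95 + K{\left(-16,15 \right)}\right)^{2} = \left(95 + \left(\frac{1}{3} + \frac{1}{3} \cdot 15\right)\right)^{2} = \left(95 + \left(\frac{1}{3} + 5\right)\right)^{2} = \left(95 + \frac{16}{3}\right)^{2} = \left(\frac{301}{3}\right)^{2} = \frac{90601}{9}$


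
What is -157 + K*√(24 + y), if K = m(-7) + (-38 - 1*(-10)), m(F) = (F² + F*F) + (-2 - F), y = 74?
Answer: -157 + 525*√2 ≈ 585.46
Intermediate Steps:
m(F) = -2 - F + 2*F² (m(F) = (F² + F²) + (-2 - F) = 2*F² + (-2 - F) = -2 - F + 2*F²)
K = 75 (K = (-2 - 1*(-7) + 2*(-7)²) + (-38 - 1*(-10)) = (-2 + 7 + 2*49) + (-38 + 10) = (-2 + 7 + 98) - 28 = 103 - 28 = 75)
-157 + K*√(24 + y) = -157 + 75*√(24 + 74) = -157 + 75*√98 = -157 + 75*(7*√2) = -157 + 525*√2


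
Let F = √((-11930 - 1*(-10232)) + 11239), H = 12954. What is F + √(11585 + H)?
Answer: √9541 + √24539 ≈ 254.33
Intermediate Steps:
F = √9541 (F = √((-11930 + 10232) + 11239) = √(-1698 + 11239) = √9541 ≈ 97.678)
F + √(11585 + H) = √9541 + √(11585 + 12954) = √9541 + √24539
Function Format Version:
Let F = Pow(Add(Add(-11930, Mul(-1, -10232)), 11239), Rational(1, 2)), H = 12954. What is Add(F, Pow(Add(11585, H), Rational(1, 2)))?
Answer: Add(Pow(9541, Rational(1, 2)), Pow(24539, Rational(1, 2))) ≈ 254.33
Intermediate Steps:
F = Pow(9541, Rational(1, 2)) (F = Pow(Add(Add(-11930, 10232), 11239), Rational(1, 2)) = Pow(Add(-1698, 11239), Rational(1, 2)) = Pow(9541, Rational(1, 2)) ≈ 97.678)
Add(F, Pow(Add(11585, H), Rational(1, 2))) = Add(Pow(9541, Rational(1, 2)), Pow(Add(11585, 12954), Rational(1, 2))) = Add(Pow(9541, Rational(1, 2)), Pow(24539, Rational(1, 2)))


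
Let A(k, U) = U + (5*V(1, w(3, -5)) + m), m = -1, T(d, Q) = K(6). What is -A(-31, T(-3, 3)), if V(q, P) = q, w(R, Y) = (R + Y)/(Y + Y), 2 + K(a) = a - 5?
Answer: -3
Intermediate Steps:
K(a) = -7 + a (K(a) = -2 + (a - 5) = -2 + (-5 + a) = -7 + a)
T(d, Q) = -1 (T(d, Q) = -7 + 6 = -1)
w(R, Y) = (R + Y)/(2*Y) (w(R, Y) = (R + Y)/((2*Y)) = (R + Y)*(1/(2*Y)) = (R + Y)/(2*Y))
A(k, U) = 4 + U (A(k, U) = U + (5*1 - 1) = U + (5 - 1) = U + 4 = 4 + U)
-A(-31, T(-3, 3)) = -(4 - 1) = -1*3 = -3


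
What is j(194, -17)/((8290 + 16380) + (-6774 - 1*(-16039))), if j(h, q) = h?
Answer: 194/33935 ≈ 0.0057168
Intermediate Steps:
j(194, -17)/((8290 + 16380) + (-6774 - 1*(-16039))) = 194/((8290 + 16380) + (-6774 - 1*(-16039))) = 194/(24670 + (-6774 + 16039)) = 194/(24670 + 9265) = 194/33935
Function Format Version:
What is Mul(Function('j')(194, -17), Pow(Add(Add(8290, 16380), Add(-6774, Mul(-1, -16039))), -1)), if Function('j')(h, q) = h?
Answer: Rational(194, 33935) ≈ 0.0057168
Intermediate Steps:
Mul(Function('j')(194, -17), Pow(Add(Add(8290, 16380), Add(-6774, Mul(-1, -16039))), -1)) = Mul(194, Pow(Add(Add(8290, 16380), Add(-6774, Mul(-1, -16039))), -1)) = Mul(194, Pow(Add(24670, Add(-6774, 16039)), -1)) = Mul(194, Pow(Add(24670, 9265), -1)) = Mul(194, Pow(33935, -1)) = Mul(194, Rational(1, 33935)) = Rational(194, 33935)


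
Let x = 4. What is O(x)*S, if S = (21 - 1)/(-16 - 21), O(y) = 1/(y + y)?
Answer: -5/74 ≈ -0.067568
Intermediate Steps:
O(y) = 1/(2*y)
S = -20/37 (S = 20/(-37) = 20*(-1/37) = -20/37 ≈ -0.54054)
O(x)*S = ((½)/4)*(-20/37) = ((½)*(¼))*(-20/37) = (⅛)*(-20/37) = -5/74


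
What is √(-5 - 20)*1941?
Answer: 9705*I ≈ 9705.0*I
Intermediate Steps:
√(-5 - 20)*1941 = √(-25)*1941 = (5*I)*1941 = 9705*I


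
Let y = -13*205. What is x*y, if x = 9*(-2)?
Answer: 47970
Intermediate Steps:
x = -18
y = -2665
x*y = -18*(-2665) = 47970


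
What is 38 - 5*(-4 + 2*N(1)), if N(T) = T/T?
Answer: 48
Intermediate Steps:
N(T) = 1
38 - 5*(-4 + 2*N(1)) = 38 - 5*(-4 + 2*1) = 38 - 5*(-4 + 2) = 38 - 5*(-2) = 38 + 10 = 48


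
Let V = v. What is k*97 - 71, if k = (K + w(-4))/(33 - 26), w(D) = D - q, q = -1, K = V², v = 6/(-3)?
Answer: -400/7 ≈ -57.143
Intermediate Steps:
v = -2 (v = 6*(-⅓) = -2)
V = -2
K = 4 (K = (-2)² = 4)
w(D) = 1 + D (w(D) = D - 1*(-1) = D + 1 = 1 + D)
k = ⅐ (k = (4 + (1 - 4))/(33 - 26) = (4 - 3)/7 = 1*(⅐) = ⅐ ≈ 0.14286)
k*97 - 71 = (⅐)*97 - 71 = 97/7 - 71 = -400/7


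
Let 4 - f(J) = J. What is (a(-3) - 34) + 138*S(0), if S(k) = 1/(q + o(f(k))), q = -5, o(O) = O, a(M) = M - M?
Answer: -172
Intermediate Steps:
f(J) = 4 - J
a(M) = 0
S(k) = 1/(-1 - k) (S(k) = 1/(-5 + (4 - k)) = 1/(-1 - k))
(a(-3) - 34) + 138*S(0) = (0 - 34) + 138*(-1/(1 + 0)) = -34 + 138*(-1/1) = -34 + 138*(-1*1) = -34 + 138*(-1) = -34 - 138 = -172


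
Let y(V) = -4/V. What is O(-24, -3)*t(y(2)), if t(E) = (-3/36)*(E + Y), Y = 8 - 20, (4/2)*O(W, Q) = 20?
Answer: 35/3 ≈ 11.667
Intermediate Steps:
O(W, Q) = 10 (O(W, Q) = (½)*20 = 10)
Y = -12
t(E) = 1 - E/12 (t(E) = (-3/36)*(E - 12) = (-3*1/36)*(-12 + E) = -(-12 + E)/12 = 1 - E/12)
O(-24, -3)*t(y(2)) = 10*(1 - (-1)/(3*2)) = 10*(1 - 1/12*(-2)) = 10*(1 + ⅙) = 10*(7/6) = 35/3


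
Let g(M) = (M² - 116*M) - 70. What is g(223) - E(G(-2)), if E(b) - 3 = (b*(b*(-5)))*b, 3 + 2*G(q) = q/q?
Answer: 23783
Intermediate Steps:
g(M) = -70 + M² - 116*M
G(q) = -1 (G(q) = -3/2 + (q/q)/2 = -3/2 + (½)*1 = -3/2 + ½ = -1)
E(b) = 3 - 5*b³ (E(b) = 3 + (b*(b*(-5)))*b = 3 + (b*(-5*b))*b = 3 + (-5*b²)*b = 3 - 5*b³)
g(223) - E(G(-2)) = (-70 + 223² - 116*223) - (3 - 5*(-1)³) = (-70 + 49729 - 25868) - (3 - 5*(-1)) = 23791 - (3 + 5) = 23791 - 1*8 = 23791 - 8 = 23783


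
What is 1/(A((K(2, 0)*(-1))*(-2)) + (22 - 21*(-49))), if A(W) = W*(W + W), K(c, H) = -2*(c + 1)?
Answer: 1/1339 ≈ 0.00074683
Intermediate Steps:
K(c, H) = -2 - 2*c (K(c, H) = -2*(1 + c) = -2 - 2*c)
A(W) = 2*W**2 (A(W) = W*(2*W) = 2*W**2)
1/(A((K(2, 0)*(-1))*(-2)) + (22 - 21*(-49))) = 1/(2*(((-2 - 2*2)*(-1))*(-2))**2 + (22 - 21*(-49))) = 1/(2*(((-2 - 4)*(-1))*(-2))**2 + (22 + 1029)) = 1/(2*(-6*(-1)*(-2))**2 + 1051) = 1/(2*(6*(-2))**2 + 1051) = 1/(2*(-12)**2 + 1051) = 1/(2*144 + 1051) = 1/(288 + 1051) = 1/1339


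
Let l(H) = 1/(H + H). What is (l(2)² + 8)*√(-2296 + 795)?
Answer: 129*I*√1501/16 ≈ 312.36*I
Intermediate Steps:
l(H) = 1/(2*H)
(l(2)² + 8)*√(-2296 + 795) = (((½)/2)² + 8)*√(-2296 + 795) = (((½)*(½))² + 8)*√(-1501) = ((¼)² + 8)*(I*√1501) = (1/16 + 8)*(I*√1501) = 129*(I*√1501)/16 = 129*I*√1501/16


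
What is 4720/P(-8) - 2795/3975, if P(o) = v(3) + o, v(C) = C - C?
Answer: -469609/795 ≈ -590.70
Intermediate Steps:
v(C) = 0
P(o) = o (P(o) = 0 + o = o)
4720/P(-8) - 2795/3975 = 4720/(-8) - 2795/3975 = 4720*(-1/8) - 2795*1/3975 = -590 - 559/795 = -469609/795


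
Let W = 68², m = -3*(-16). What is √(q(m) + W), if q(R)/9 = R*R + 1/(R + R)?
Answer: √1623046/8 ≈ 159.25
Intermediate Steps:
m = 48
q(R) = 9*R² + 9/(2*R) (q(R) = 9*(R*R + 1/(R + R)) = 9*(R² + 1/(2*R)) = 9*R² + 9/(2*R))
W = 4624
√(q(m) + W) = √((9/2)*(1 + 2*48³)/48 + 4624) = √((9/2)*(1/48)*(1 + 2*110592) + 4624) = √((9/2)*(1/48)*(1 + 221184) + 4624) = √((9/2)*(1/48)*221185 + 4624) = √(663555/32 + 4624) = √(811523/32) = √1623046/8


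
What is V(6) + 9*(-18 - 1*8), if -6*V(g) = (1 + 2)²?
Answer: -471/2 ≈ -235.50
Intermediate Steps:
V(g) = -3/2 (V(g) = -(1 + 2)²/6 = -⅙*3² = -⅙*9 = -3/2)
V(6) + 9*(-18 - 1*8) = -3/2 + 9*(-18 - 1*8) = -3/2 + 9*(-18 - 8) = -3/2 + 9*(-26) = -3/2 - 234 = -471/2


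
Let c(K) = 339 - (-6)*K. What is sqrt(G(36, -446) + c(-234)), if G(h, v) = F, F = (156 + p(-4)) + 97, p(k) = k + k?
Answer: 2*I*sqrt(205) ≈ 28.636*I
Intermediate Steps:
p(k) = 2*k
c(K) = 339 + 6*K
F = 245 (F = (156 + 2*(-4)) + 97 = (156 - 8) + 97 = 148 + 97 = 245)
G(h, v) = 245
sqrt(G(36, -446) + c(-234)) = sqrt(245 + (339 + 6*(-234))) = sqrt(245 + (339 - 1404)) = sqrt(245 - 1065) = sqrt(-820) = 2*I*sqrt(205)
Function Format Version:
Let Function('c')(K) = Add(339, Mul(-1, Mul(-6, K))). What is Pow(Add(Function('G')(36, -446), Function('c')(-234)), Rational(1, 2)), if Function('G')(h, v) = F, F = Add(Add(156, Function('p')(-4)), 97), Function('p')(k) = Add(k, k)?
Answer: Mul(2, I, Pow(205, Rational(1, 2))) ≈ Mul(28.636, I)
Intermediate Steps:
Function('p')(k) = Mul(2, k)
Function('c')(K) = Add(339, Mul(6, K))
F = 245 (F = Add(Add(156, Mul(2, -4)), 97) = Add(Add(156, -8), 97) = Add(148, 97) = 245)
Function('G')(h, v) = 245
Pow(Add(Function('G')(36, -446), Function('c')(-234)), Rational(1, 2)) = Pow(Add(245, Add(339, Mul(6, -234))), Rational(1, 2)) = Pow(Add(245, Add(339, -1404)), Rational(1, 2)) = Pow(Add(245, -1065), Rational(1, 2)) = Pow(-820, Rational(1, 2)) = Mul(2, I, Pow(205, Rational(1, 2)))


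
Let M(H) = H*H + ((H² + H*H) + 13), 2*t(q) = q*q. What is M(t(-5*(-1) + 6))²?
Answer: 1933800625/16 ≈ 1.2086e+8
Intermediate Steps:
t(q) = q²/2 (t(q) = (q*q)/2 = q²/2)
M(H) = 13 + 3*H² (M(H) = H² + ((H² + H²) + 13) = H² + (2*H² + 13) = H² + (13 + 2*H²) = 13 + 3*H²)
M(t(-5*(-1) + 6))² = (13 + 3*((-5*(-1) + 6)²/2)²)² = (13 + 3*((5 + 6)²/2)²)² = (13 + 3*((½)*11²)²)² = (13 + 3*((½)*121)²)² = (13 + 3*(121/2)²)² = (13 + 3*(14641/4))² = (13 + 43923/4)² = (43975/4)² = 1933800625/16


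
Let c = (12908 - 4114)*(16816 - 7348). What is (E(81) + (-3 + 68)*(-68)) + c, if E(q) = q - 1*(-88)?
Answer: 83257341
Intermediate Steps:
c = 83261592 (c = 8794*9468 = 83261592)
E(q) = 88 + q (E(q) = q + 88 = 88 + q)
(E(81) + (-3 + 68)*(-68)) + c = ((88 + 81) + (-3 + 68)*(-68)) + 83261592 = (169 + 65*(-68)) + 83261592 = (169 - 4420) + 83261592 = -4251 + 83261592 = 83257341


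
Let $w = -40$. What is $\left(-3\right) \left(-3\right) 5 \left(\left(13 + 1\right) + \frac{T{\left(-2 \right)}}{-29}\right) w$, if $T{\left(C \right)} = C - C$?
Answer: $-25200$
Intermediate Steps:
$T{\left(C \right)} = 0$
$\left(-3\right) \left(-3\right) 5 \left(\left(13 + 1\right) + \frac{T{\left(-2 \right)}}{-29}\right) w = \left(-3\right) \left(-3\right) 5 \left(\left(13 + 1\right) + \frac{0}{-29}\right) \left(-40\right) = 9 \cdot 5 \left(14 + 0 \left(- \frac{1}{29}\right)\right) \left(-40\right) = 45 \left(14 + 0\right) \left(-40\right) = 45 \cdot 14 \left(-40\right) = 630 \left(-40\right) = -25200$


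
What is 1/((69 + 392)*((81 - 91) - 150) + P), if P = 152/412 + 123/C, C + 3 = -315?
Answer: -10918/805311875 ≈ -1.3557e-5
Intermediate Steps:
C = -318 (C = -3 - 315 = -318)
P = -195/10918 (P = 152/412 + 123/(-318) = 152*(1/412) + 123*(-1/318) = 38/103 - 41/106 = -195/10918 ≈ -0.017860)
1/((69 + 392)*((81 - 91) - 150) + P) = 1/((69 + 392)*((81 - 91) - 150) - 195/10918) = 1/(461*(-10 - 150) - 195/10918) = 1/(461*(-160) - 195/10918) = 1/(-73760 - 195/10918) = 1/(-805311875/10918) = -10918/805311875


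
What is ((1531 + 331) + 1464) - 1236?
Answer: 2090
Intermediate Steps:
((1531 + 331) + 1464) - 1236 = (1862 + 1464) - 1236 = 3326 - 1236 = 2090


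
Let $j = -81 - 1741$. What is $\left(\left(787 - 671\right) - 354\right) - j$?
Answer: $1584$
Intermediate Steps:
$j = -1822$ ($j = -81 - 1741 = -1822$)
$\left(\left(787 - 671\right) - 354\right) - j = \left(\left(787 - 671\right) - 354\right) - -1822 = \left(116 - 354\right) + 1822 = -238 + 1822 = 1584$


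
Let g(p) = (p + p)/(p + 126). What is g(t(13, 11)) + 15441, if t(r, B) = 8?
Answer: 1034555/67 ≈ 15441.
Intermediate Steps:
g(p) = 2*p/(126 + p) (g(p) = (2*p)/(126 + p) = 2*p/(126 + p))
g(t(13, 11)) + 15441 = 2*8/(126 + 8) + 15441 = 2*8/134 + 15441 = 2*8*(1/134) + 15441 = 8/67 + 15441 = 1034555/67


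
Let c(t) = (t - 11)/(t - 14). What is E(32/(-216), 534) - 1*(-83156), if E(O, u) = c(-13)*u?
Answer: 250892/3 ≈ 83631.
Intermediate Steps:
c(t) = (-11 + t)/(-14 + t)
E(O, u) = 8*u/9 (E(O, u) = ((-11 - 13)/(-14 - 13))*u = (-24/(-27))*u = (-1/27*(-24))*u = 8*u/9)
E(32/(-216), 534) - 1*(-83156) = (8/9)*534 - 1*(-83156) = 1424/3 + 83156 = 250892/3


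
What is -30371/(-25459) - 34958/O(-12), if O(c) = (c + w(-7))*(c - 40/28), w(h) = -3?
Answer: -3093573472/17948595 ≈ -172.36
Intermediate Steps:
O(c) = (-3 + c)*(-10/7 + c) (O(c) = (c - 3)*(c - 40/28) = (-3 + c)*(c - 40*1/28) = (-3 + c)*(c - 10/7) = (-3 + c)*(-10/7 + c))
-30371/(-25459) - 34958/O(-12) = -30371/(-25459) - 34958/(30/7 + (-12)² - 31/7*(-12)) = -30371*(-1/25459) - 34958/(30/7 + 144 + 372/7) = 30371/25459 - 34958/1410/7 = 30371/25459 - 34958*7/1410 = 30371/25459 - 122353/705 = -3093573472/17948595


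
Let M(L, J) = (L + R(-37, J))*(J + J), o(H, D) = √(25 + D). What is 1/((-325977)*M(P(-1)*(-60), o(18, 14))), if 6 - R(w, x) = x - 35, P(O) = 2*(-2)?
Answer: -1/51453513588 - 281*√39/2006687029932 ≈ -8.9393e-10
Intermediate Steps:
P(O) = -4
R(w, x) = 41 - x (R(w, x) = 6 - (x - 35) = 6 - (-35 + x) = 6 + (35 - x) = 41 - x)
M(L, J) = 2*J*(41 + L - J) (M(L, J) = (L + (41 - J))*(J + J) = (41 + L - J)*(2*J) = 2*J*(41 + L - J))
1/((-325977)*M(P(-1)*(-60), o(18, 14))) = 1/((-325977)*((2*√(25 + 14)*(41 - 4*(-60) - √(25 + 14))))) = -√39/(78*(41 + 240 - √39))/325977 = -√39/(78*(281 - √39))/325977 = -√39/(25426206*(281 - √39))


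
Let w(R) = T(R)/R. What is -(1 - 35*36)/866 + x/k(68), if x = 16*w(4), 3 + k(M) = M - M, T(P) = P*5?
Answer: -65503/2598 ≈ -25.213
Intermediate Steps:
T(P) = 5*P
k(M) = -3 (k(M) = -3 + (M - M) = -3 + 0 = -3)
w(R) = 5 (w(R) = (5*R)/R = 5)
x = 80 (x = 16*5 = 80)
-(1 - 35*36)/866 + x/k(68) = -(1 - 35*36)/866 + 80/(-3) = -(1 - 1260)*(1/866) + 80*(-⅓) = -1*(-1259)*(1/866) - 80/3 = 1259*(1/866) - 80/3 = 1259/866 - 80/3 = -65503/2598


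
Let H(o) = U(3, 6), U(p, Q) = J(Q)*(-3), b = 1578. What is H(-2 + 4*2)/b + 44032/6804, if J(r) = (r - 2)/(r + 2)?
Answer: 11578715/1789452 ≈ 6.4705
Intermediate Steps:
J(r) = (-2 + r)/(2 + r)
U(p, Q) = -3*(-2 + Q)/(2 + Q) (U(p, Q) = ((-2 + Q)/(2 + Q))*(-3) = -3*(-2 + Q)/(2 + Q))
H(o) = -3/2 (H(o) = 3*(2 - 1*6)/(2 + 6) = 3*(2 - 6)/8 = 3*(⅛)*(-4) = -3/2)
H(-2 + 4*2)/b + 44032/6804 = -3/2/1578 + 44032/6804 = -3/2*1/1578 + 44032*(1/6804) = -1/1052 + 11008/1701 = 11578715/1789452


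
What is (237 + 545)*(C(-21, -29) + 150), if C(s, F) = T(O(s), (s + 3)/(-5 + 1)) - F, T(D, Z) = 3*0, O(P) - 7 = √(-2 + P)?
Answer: 139978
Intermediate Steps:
O(P) = 7 + √(-2 + P)
T(D, Z) = 0
C(s, F) = -F (C(s, F) = 0 - F = -F)
(237 + 545)*(C(-21, -29) + 150) = (237 + 545)*(-1*(-29) + 150) = 782*(29 + 150) = 782*179 = 139978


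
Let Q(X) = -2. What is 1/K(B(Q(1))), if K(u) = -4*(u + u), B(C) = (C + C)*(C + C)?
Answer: -1/128 ≈ -0.0078125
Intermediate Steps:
B(C) = 4*C**2 (B(C) = (2*C)*(2*C) = 4*C**2)
K(u) = -8*u
1/K(B(Q(1))) = 1/(-32*(-2)**2) = 1/(-32*4) = 1/(-8*16) = 1/(-128) = -1/128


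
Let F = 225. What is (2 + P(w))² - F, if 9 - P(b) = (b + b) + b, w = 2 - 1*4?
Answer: 64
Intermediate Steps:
w = -2 (w = 2 - 4 = -2)
P(b) = 9 - 3*b (P(b) = 9 - ((b + b) + b) = 9 - (2*b + b) = 9 - 3*b)
(2 + P(w))² - F = (2 + (9 - 3*(-2)))² - 1*225 = (2 + (9 + 6))² - 225 = (2 + 15)² - 225 = 17² - 225 = 289 - 225 = 64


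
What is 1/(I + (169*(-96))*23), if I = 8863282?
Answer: 1/8490130 ≈ 1.1778e-7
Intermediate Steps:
1/(I + (169*(-96))*23) = 1/(8863282 + (169*(-96))*23) = 1/(8863282 - 16224*23) = 1/(8863282 - 373152) = 1/8490130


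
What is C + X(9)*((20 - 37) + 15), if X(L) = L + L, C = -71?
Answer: -107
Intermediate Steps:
X(L) = 2*L
C + X(9)*((20 - 37) + 15) = -71 + (2*9)*((20 - 37) + 15) = -71 + 18*(-17 + 15) = -71 + 18*(-2) = -71 - 36 = -107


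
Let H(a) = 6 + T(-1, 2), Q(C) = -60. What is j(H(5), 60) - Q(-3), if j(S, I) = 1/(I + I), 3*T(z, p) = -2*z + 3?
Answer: 7201/120 ≈ 60.008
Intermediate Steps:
T(z, p) = 1 - 2*z/3 (T(z, p) = (-2*z + 3)/3 = (3 - 2*z)/3 = 1 - 2*z/3)
H(a) = 23/3 (H(a) = 6 + (1 - ⅔*(-1)) = 6 + (1 + ⅔) = 6 + 5/3 = 23/3)
j(S, I) = 1/(2*I)
j(H(5), 60) - Q(-3) = (½)/60 - 1*(-60) = (½)*(1/60) + 60 = 1/120 + 60 = 7201/120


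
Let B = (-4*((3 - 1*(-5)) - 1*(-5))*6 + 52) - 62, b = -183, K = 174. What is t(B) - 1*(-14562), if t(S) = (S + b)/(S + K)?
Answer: 2155681/148 ≈ 14565.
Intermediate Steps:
B = -322 (B = (-4*((3 + 5) + 5)*6 + 52) - 62 = (-4*(8 + 5)*6 + 52) - 62 = (-4*13*6 + 52) - 62 = (-52*6 + 52) - 62 = (-312 + 52) - 62 = -260 - 62 = -322)
t(S) = (-183 + S)/(174 + S) (t(S) = (S - 183)/(S + 174) = (-183 + S)/(174 + S))
t(B) - 1*(-14562) = (-183 - 322)/(174 - 322) - 1*(-14562) = -505/(-148) + 14562 = -1/148*(-505) + 14562 = 505/148 + 14562 = 2155681/148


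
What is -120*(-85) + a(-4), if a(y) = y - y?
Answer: 10200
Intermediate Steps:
a(y) = 0
-120*(-85) + a(-4) = -120*(-85) + 0 = 10200 + 0 = 10200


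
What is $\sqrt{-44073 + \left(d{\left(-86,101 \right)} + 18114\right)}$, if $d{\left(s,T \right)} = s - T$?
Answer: $i \sqrt{26146} \approx 161.7 i$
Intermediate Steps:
$\sqrt{-44073 + \left(d{\left(-86,101 \right)} + 18114\right)} = \sqrt{-44073 + \left(\left(-86 - 101\right) + 18114\right)} = \sqrt{-44073 + \left(-187 + 18114\right)} = \sqrt{-44073 + 17927} = \sqrt{-26146} = i \sqrt{26146}$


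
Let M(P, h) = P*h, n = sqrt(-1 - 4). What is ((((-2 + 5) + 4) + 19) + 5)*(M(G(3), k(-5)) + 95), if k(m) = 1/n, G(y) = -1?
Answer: 2945 + 31*I*sqrt(5)/5 ≈ 2945.0 + 13.864*I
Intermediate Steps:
n = I*sqrt(5) (n = sqrt(-5) = I*sqrt(5) ≈ 2.2361*I)
k(m) = -I*sqrt(5)/5 (k(m) = 1/(I*sqrt(5)) = -I*sqrt(5)/5)
((((-2 + 5) + 4) + 19) + 5)*(M(G(3), k(-5)) + 95) = ((((-2 + 5) + 4) + 19) + 5)*(-(-1)*I*sqrt(5)/5 + 95) = (((3 + 4) + 19) + 5)*(I*sqrt(5)/5 + 95) = ((7 + 19) + 5)*(95 + I*sqrt(5)/5) = (26 + 5)*(95 + I*sqrt(5)/5) = 31*(95 + I*sqrt(5)/5) = 2945 + 31*I*sqrt(5)/5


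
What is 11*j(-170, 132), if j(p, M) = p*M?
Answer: -246840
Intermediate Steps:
j(p, M) = M*p
11*j(-170, 132) = 11*(132*(-170)) = 11*(-22440) = -246840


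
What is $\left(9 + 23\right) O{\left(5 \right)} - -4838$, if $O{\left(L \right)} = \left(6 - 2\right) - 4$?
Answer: $4838$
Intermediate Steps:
$O{\left(L \right)} = 0$ ($O{\left(L \right)} = 4 - 4 = 0$)
$\left(9 + 23\right) O{\left(5 \right)} - -4838 = \left(9 + 23\right) 0 - -4838 = 32 \cdot 0 + 4838 = 0 + 4838 = 4838$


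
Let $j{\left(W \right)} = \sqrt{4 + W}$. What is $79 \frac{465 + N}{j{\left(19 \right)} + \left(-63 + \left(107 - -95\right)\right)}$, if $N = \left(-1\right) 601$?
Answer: $- \frac{746708}{9649} + \frac{5372 \sqrt{23}}{9649} \approx -74.717$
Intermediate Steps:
$N = -601$
$79 \frac{465 + N}{j{\left(19 \right)} + \left(-63 + \left(107 - -95\right)\right)} = 79 \frac{465 - 601}{\sqrt{4 + 19} + \left(-63 + \left(107 - -95\right)\right)} = 79 \left(- \frac{136}{\sqrt{23} + \left(-63 + \left(107 + 95\right)\right)}\right) = 79 \left(- \frac{136}{\sqrt{23} + \left(-63 + 202\right)}\right) = 79 \left(- \frac{136}{\sqrt{23} + 139}\right) = 79 \left(- \frac{136}{139 + \sqrt{23}}\right) = - \frac{10744}{139 + \sqrt{23}}$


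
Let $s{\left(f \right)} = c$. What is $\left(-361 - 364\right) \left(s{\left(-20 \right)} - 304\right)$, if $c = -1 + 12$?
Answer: $212425$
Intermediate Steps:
$c = 11$
$s{\left(f \right)} = 11$
$\left(-361 - 364\right) \left(s{\left(-20 \right)} - 304\right) = \left(-361 - 364\right) \left(11 - 304\right) = \left(-725\right) \left(-293\right) = 212425$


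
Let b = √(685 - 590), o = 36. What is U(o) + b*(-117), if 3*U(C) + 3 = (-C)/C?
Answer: -4/3 - 117*√95 ≈ -1141.7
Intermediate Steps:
U(C) = -4/3 (U(C) = -1 + ((-C)/C)/3 = -1 + (⅓)*(-1) = -1 - ⅓ = -4/3)
b = √95 ≈ 9.7468
U(o) + b*(-117) = -4/3 + √95*(-117) = -4/3 - 117*√95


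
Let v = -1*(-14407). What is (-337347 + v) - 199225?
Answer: -522165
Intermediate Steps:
v = 14407
(-337347 + v) - 199225 = (-337347 + 14407) - 199225 = -322940 - 199225 = -522165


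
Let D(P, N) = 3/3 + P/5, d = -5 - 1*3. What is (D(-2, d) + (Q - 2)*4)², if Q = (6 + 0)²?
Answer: 466489/25 ≈ 18660.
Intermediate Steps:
Q = 36 (Q = 6² = 36)
d = -8 (d = -5 - 3 = -8)
D(P, N) = 1 + P/5 (D(P, N) = 3*(⅓) + P*(⅕) = 1 + P/5)
(D(-2, d) + (Q - 2)*4)² = ((1 + (⅕)*(-2)) + (36 - 2)*4)² = ((1 - ⅖) + 34*4)² = (⅗ + 136)² = (683/5)² = 466489/25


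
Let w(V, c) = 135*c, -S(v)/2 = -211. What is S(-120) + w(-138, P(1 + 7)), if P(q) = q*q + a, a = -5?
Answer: 8387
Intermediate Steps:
S(v) = 422 (S(v) = -2*(-211) = 422)
P(q) = -5 + q² (P(q) = q*q - 5 = q² - 5 = -5 + q²)
S(-120) + w(-138, P(1 + 7)) = 422 + 135*(-5 + (1 + 7)²) = 422 + 135*(-5 + 8²) = 422 + 135*(-5 + 64) = 422 + 135*59 = 422 + 7965 = 8387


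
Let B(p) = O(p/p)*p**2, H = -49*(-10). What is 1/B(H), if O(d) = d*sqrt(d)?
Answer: 1/240100 ≈ 4.1649e-6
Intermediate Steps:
H = 490
O(d) = d**(3/2)
B(p) = p**2 (B(p) = (p/p)**(3/2)*p**2 = 1**(3/2)*p**2 = 1*p**2 = p**2)
1/B(H) = 1/(490**2) = 1/240100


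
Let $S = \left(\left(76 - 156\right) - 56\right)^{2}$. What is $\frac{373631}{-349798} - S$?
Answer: $- \frac{6470237439}{349798} \approx -18497.0$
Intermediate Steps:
$S = 18496$ ($S = \left(\left(76 - 156\right) - 56\right)^{2} = \left(-80 - 56\right)^{2} = \left(-136\right)^{2} = 18496$)
$\frac{373631}{-349798} - S = \frac{373631}{-349798} - 18496 = 373631 \left(- \frac{1}{349798}\right) - 18496 = - \frac{373631}{349798} - 18496 = - \frac{6470237439}{349798}$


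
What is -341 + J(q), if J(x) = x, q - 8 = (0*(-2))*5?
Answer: -333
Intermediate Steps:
q = 8 (q = 8 + (0*(-2))*5 = 8 + 0*5 = 8 + 0 = 8)
-341 + J(q) = -341 + 8 = -333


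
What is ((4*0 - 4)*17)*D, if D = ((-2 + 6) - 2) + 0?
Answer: -136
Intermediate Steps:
D = 2 (D = (4 - 2) + 0 = 2 + 0 = 2)
((4*0 - 4)*17)*D = ((4*0 - 4)*17)*2 = ((0 - 4)*17)*2 = -4*17*2 = -68*2 = -136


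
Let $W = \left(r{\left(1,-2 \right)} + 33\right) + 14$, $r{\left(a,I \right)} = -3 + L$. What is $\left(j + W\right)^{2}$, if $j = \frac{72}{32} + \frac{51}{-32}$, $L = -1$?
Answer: $\frac{1951609}{1024} \approx 1905.9$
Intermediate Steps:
$r{\left(a,I \right)} = -4$ ($r{\left(a,I \right)} = -3 - 1 = -4$)
$j = \frac{21}{32}$ ($j = 72 \cdot \frac{1}{32} + 51 \left(- \frac{1}{32}\right) = \frac{9}{4} - \frac{51}{32} = \frac{21}{32} \approx 0.65625$)
$W = 43$ ($W = \left(-4 + 33\right) + 14 = 29 + 14 = 43$)
$\left(j + W\right)^{2} = \left(\frac{21}{32} + 43\right)^{2} = \left(\frac{1397}{32}\right)^{2} = \frac{1951609}{1024}$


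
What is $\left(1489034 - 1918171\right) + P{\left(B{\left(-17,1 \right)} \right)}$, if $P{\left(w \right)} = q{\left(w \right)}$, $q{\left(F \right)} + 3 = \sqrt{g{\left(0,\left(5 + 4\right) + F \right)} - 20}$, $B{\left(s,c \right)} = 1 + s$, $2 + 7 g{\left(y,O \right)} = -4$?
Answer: $-429140 + \frac{i \sqrt{1022}}{7} \approx -4.2914 \cdot 10^{5} + 4.567 i$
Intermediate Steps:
$g{\left(y,O \right)} = - \frac{6}{7}$ ($g{\left(y,O \right)} = - \frac{2}{7} + \frac{1}{7} \left(-4\right) = - \frac{2}{7} - \frac{4}{7} = - \frac{6}{7}$)
$q{\left(F \right)} = -3 + \frac{i \sqrt{1022}}{7}$ ($q{\left(F \right)} = -3 + \sqrt{- \frac{6}{7} - 20} = -3 + \sqrt{- \frac{146}{7}} = -3 + \frac{i \sqrt{1022}}{7}$)
$P{\left(w \right)} = -3 + \frac{i \sqrt{1022}}{7}$
$\left(1489034 - 1918171\right) + P{\left(B{\left(-17,1 \right)} \right)} = \left(1489034 - 1918171\right) - \left(3 - \frac{i \sqrt{1022}}{7}\right) = -429137 - \left(3 - \frac{i \sqrt{1022}}{7}\right) = -429140 + \frac{i \sqrt{1022}}{7}$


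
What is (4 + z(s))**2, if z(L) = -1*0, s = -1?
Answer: 16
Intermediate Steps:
z(L) = 0
(4 + z(s))**2 = (4 + 0)**2 = 4**2 = 16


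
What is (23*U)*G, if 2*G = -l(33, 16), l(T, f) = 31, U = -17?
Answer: 12121/2 ≈ 6060.5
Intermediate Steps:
G = -31/2 (G = (-1*31)/2 = (½)*(-31) = -31/2 ≈ -15.500)
(23*U)*G = (23*(-17))*(-31/2) = -391*(-31/2) = 12121/2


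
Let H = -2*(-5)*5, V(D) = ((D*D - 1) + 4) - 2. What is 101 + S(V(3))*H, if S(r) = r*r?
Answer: 5101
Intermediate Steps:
V(D) = 1 + D² (V(D) = ((D² - 1) + 4) - 2 = ((-1 + D²) + 4) - 2 = (3 + D²) - 2 = 1 + D²)
S(r) = r²
H = 50 (H = 10*5 = 50)
101 + S(V(3))*H = 101 + (1 + 3²)²*50 = 101 + (1 + 9)²*50 = 101 + 10²*50 = 101 + 100*50 = 101 + 5000 = 5101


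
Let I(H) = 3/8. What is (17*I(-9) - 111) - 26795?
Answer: -215197/8 ≈ -26900.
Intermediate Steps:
I(H) = 3/8 (I(H) = 3*(⅛) = 3/8)
(17*I(-9) - 111) - 26795 = (17*(3/8) - 111) - 26795 = (51/8 - 111) - 26795 = -837/8 - 26795 = -215197/8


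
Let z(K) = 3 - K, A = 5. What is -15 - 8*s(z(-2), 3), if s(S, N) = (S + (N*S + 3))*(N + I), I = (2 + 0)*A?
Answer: -2407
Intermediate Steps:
I = 10 (I = (2 + 0)*5 = 2*5 = 10)
s(S, N) = (10 + N)*(3 + S + N*S) (s(S, N) = (S + (N*S + 3))*(N + 10) = (S + (3 + N*S))*(10 + N) = (3 + S + N*S)*(10 + N) = (10 + N)*(3 + S + N*S))
-15 - 8*s(z(-2), 3) = -15 - 8*(30 + 3*3 + 10*(3 - 1*(-2)) + (3 - 1*(-2))*3² + 11*3*(3 - 1*(-2))) = -15 - 8*(30 + 9 + 10*(3 + 2) + (3 + 2)*9 + 11*3*(3 + 2)) = -15 - 8*(30 + 9 + 10*5 + 5*9 + 11*3*5) = -15 - 8*(30 + 9 + 50 + 45 + 165) = -15 - 8*299 = -15 - 2392 = -2407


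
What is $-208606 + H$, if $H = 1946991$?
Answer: $1738385$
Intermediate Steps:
$-208606 + H = -208606 + 1946991 = 1738385$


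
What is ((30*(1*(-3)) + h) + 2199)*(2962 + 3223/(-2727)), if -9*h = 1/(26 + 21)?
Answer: 7202998552006/1153521 ≈ 6.2444e+6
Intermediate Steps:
h = -1/423 (h = -1/(9*(26 + 21)) = -1/9/47 = -1/9*1/47 = -1/423 ≈ -0.0023641)
((30*(1*(-3)) + h) + 2199)*(2962 + 3223/(-2727)) = ((30*(1*(-3)) - 1/423) + 2199)*(2962 + 3223/(-2727)) = ((30*(-3) - 1/423) + 2199)*(2962 + 3223*(-1/2727)) = ((-90 - 1/423) + 2199)*(2962 - 3223/2727) = (-38071/423 + 2199)*(8074151/2727) = (892106/423)*(8074151/2727) = 7202998552006/1153521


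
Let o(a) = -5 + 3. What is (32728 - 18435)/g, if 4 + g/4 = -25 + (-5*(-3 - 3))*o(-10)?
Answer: -14293/356 ≈ -40.149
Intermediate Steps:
o(a) = -2
g = -356 (g = -16 + 4*(-25 - 5*(-3 - 3)*(-2)) = -16 + 4*(-25 - 5*(-6)*(-2)) = -16 + 4*(-25 + 30*(-2)) = -16 + 4*(-25 - 60) = -16 + 4*(-85) = -16 - 340 = -356)
(32728 - 18435)/g = (32728 - 18435)/(-356) = 14293*(-1/356) = -14293/356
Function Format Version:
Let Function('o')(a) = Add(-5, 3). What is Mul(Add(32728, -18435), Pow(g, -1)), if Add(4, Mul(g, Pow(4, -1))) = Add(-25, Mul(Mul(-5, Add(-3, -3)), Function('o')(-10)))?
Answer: Rational(-14293, 356) ≈ -40.149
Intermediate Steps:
Function('o')(a) = -2
g = -356 (g = Add(-16, Mul(4, Add(-25, Mul(Mul(-5, Add(-3, -3)), -2)))) = Add(-16, Mul(4, Add(-25, Mul(Mul(-5, -6), -2)))) = Add(-16, Mul(4, Add(-25, Mul(30, -2)))) = Add(-16, Mul(4, Add(-25, -60))) = Add(-16, Mul(4, -85)) = Add(-16, -340) = -356)
Mul(Add(32728, -18435), Pow(g, -1)) = Mul(Add(32728, -18435), Pow(-356, -1)) = Mul(14293, Rational(-1, 356)) = Rational(-14293, 356)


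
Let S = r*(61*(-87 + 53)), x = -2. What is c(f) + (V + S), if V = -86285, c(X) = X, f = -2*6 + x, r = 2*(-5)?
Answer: -65559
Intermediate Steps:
r = -10
S = 20740 (S = -610*(-87 + 53) = -610*(-34) = -10*(-2074) = 20740)
f = -14 (f = -2*6 - 2 = -12 - 2 = -14)
c(f) + (V + S) = -14 + (-86285 + 20740) = -14 - 65545 = -65559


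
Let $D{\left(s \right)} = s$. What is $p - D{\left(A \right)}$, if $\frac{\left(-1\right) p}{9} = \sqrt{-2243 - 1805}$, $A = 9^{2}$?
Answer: $-81 - 36 i \sqrt{253} \approx -81.0 - 572.62 i$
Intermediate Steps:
$A = 81$
$p = - 36 i \sqrt{253}$ ($p = - 9 \sqrt{-2243 - 1805} = - 9 \sqrt{-4048} = - 9 \cdot 4 i \sqrt{253} = - 36 i \sqrt{253} \approx - 572.62 i$)
$p - D{\left(A \right)} = - 36 i \sqrt{253} - 81 = -81 - 36 i \sqrt{253}$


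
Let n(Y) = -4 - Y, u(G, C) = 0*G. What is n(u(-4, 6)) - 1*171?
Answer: -175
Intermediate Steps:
u(G, C) = 0
n(u(-4, 6)) - 1*171 = (-4 - 1*0) - 1*171 = (-4 + 0) - 171 = -4 - 171 = -175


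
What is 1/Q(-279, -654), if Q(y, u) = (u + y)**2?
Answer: 1/870489 ≈ 1.1488e-6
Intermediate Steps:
1/Q(-279, -654) = 1/((-654 - 279)**2) = 1/((-933)**2) = 1/870489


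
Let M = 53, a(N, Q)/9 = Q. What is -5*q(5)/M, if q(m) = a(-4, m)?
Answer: -225/53 ≈ -4.2453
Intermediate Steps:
a(N, Q) = 9*Q
q(m) = 9*m
-5*q(5)/M = -5*9*5/53 = -225/53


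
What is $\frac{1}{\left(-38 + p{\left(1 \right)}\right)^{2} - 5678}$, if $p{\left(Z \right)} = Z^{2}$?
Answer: $- \frac{1}{4309} \approx -0.00023207$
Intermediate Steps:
$\frac{1}{\left(-38 + p{\left(1 \right)}\right)^{2} - 5678} = \frac{1}{\left(-38 + 1^{2}\right)^{2} - 5678} = \frac{1}{\left(-38 + 1\right)^{2} - 5678} = \frac{1}{\left(-37\right)^{2} - 5678} = \frac{1}{1369 - 5678} = \frac{1}{-4309} = - \frac{1}{4309}$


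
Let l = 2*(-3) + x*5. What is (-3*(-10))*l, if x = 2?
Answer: 120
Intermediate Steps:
l = 4 (l = 2*(-3) + 2*5 = -6 + 10 = 4)
(-3*(-10))*l = -3*(-10)*4 = 30*4 = 120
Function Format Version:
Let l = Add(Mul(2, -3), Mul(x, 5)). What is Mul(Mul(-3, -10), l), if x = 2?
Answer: 120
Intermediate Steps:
l = 4 (l = Add(Mul(2, -3), Mul(2, 5)) = Add(-6, 10) = 4)
Mul(Mul(-3, -10), l) = Mul(Mul(-3, -10), 4) = Mul(30, 4) = 120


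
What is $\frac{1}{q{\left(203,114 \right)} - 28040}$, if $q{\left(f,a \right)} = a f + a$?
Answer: $- \frac{1}{4784} \approx -0.00020903$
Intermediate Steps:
$q{\left(f,a \right)} = a + a f$
$\frac{1}{q{\left(203,114 \right)} - 28040} = \frac{1}{114 \left(1 + 203\right) - 28040} = \frac{1}{114 \cdot 204 - 28040} = \frac{1}{23256 - 28040} = \frac{1}{-4784} = - \frac{1}{4784}$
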